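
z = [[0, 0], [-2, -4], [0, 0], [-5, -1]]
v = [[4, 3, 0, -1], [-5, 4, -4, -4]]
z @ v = [[0, 0, 0, 0], [12, -22, 16, 18], [0, 0, 0, 0], [-15, -19, 4, 9]]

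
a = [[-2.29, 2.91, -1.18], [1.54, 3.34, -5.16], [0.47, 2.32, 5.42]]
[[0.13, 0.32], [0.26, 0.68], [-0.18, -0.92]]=a @ [[-0.01, -0.07],[0.02, -0.01],[-0.04, -0.16]]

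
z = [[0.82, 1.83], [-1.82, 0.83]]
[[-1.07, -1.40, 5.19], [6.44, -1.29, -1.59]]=z @ [[-3.16, 0.3, 1.80],[0.83, -0.9, 2.03]]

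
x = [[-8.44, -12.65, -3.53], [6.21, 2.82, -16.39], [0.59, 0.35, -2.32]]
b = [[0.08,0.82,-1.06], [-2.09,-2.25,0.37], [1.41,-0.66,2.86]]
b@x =[[3.79, 0.93, -11.26], [3.89, 20.22, 43.4], [-14.31, -18.7, -0.80]]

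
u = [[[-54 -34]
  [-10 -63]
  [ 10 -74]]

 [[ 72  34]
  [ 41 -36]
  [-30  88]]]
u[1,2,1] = 88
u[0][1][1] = -63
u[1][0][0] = 72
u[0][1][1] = -63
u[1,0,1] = 34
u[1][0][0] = 72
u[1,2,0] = -30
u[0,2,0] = 10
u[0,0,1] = -34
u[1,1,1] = -36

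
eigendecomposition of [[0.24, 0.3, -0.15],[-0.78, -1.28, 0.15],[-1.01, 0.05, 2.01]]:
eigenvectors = [[-0.07, 0.8, 0.22], [0.06, -0.44, -0.97], [1.0, 0.41, 0.09]]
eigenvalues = [2.09, -0.0, -1.11]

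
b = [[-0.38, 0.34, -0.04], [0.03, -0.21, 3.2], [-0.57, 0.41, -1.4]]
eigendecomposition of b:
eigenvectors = [[(0.16+0j), -0.43+0.25j, (-0.43-0.25j)],[-0.83+0.00j, (-0.86+0j), -0.86-0.00j],[0.53+0.00j, (-0.08-0.08j), -0.08+0.08j]]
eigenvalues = [(-2.23+0j), (0.12+0.29j), (0.12-0.29j)]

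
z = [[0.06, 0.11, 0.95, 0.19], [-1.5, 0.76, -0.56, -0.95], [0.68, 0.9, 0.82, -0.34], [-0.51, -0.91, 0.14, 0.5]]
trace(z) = 2.14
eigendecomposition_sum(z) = [[(0.19+0.18j), 0.08-0.31j, (0.38+0.1j), (0.06+0.27j)],[(-0.43+0.19j), (0.46+0.36j), (-0.45+0.56j), -0.49-0.10j],[(0.14+0.45j), (0.41-0.42j), 0.52+0.50j, -0.15+0.48j],[0.08-0.29j, (-0.37+0.08j), -0.10-0.45j, 0.25-0.20j]] + [[0.19-0.18j, 0.08+0.31j, (0.38-0.1j), (0.06-0.27j)], [(-0.43-0.19j), 0.46-0.36j, -0.45-0.56j, (-0.49+0.1j)], [(0.14-0.45j), (0.41+0.42j), 0.52-0.50j, -0.15-0.48j], [(0.08+0.29j), (-0.37-0.08j), -0.10+0.45j, 0.25+0.20j]] + [[-0.29+0.00j, (-0.05+0j), (0.17-0j), 0.06-0.00j], [(-0.83+0j), -0.16+0.00j, (0.5-0j), 0.18-0.00j], [0.46-0.00j, (0.09-0j), -0.28+0.00j, -0.10+0.00j], [(-0.94+0j), (-0.18+0j), 0.57-0.00j, (0.2-0j)]] + [[(-0.02+0j), (-0+0j), 0.02-0.00j, 0.02-0.00j], [0.20-0.00j, 0.00-0.00j, -0.17+0.00j, (-0.14+0j)], [(-0.07+0j), (-0+0j), (0.06-0j), (0.05-0j)], [(0.27-0j), 0.00-0.00j, (-0.23+0j), (-0.2+0j)]]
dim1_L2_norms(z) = [0.98, 2.01, 1.44, 1.17]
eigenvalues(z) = [(1.41+0.83j), (1.41-0.83j), (-0.53+0j), (-0.16+0j)]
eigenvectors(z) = [[-0.29+0.16j, (-0.29-0.16j), 0.21+0.00j, -0.07+0.00j], [-0.06-0.60j, (-0.06+0.6j), 0.61+0.00j, 0.58+0.00j], [(-0.61+0j), -0.61-0.00j, -0.34+0.00j, -0.21+0.00j], [0.33+0.22j, (0.33-0.22j), (0.69+0j), (0.79+0j)]]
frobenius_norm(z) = 2.90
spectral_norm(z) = 2.10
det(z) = 0.22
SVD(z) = [[-0.26,0.2,-0.76,-0.56], [0.93,0.23,-0.28,0.04], [-0.25,0.75,-0.15,0.59], [-0.05,-0.58,-0.56,0.58]] @ diag([2.0976469543158434, 1.7573112125031414, 0.9612158763470139, 0.06323445673562605]) @ [[-0.74, 0.24, -0.47, -0.42], [0.27, 0.80, 0.34, -0.41], [0.59, 0.08, -0.8, -0.11], [0.16, -0.55, 0.18, -0.8]]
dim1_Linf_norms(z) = [0.95, 1.5, 0.9, 0.91]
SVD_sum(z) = [[0.40,-0.13,0.25,0.23], [-1.45,0.46,-0.91,-0.81], [0.40,-0.13,0.25,0.22], [0.08,-0.03,0.05,0.05]] + [[0.10,0.28,0.12,-0.14], [0.11,0.32,0.14,-0.17], [0.36,1.06,0.45,-0.55], [-0.28,-0.82,-0.35,0.42]] + [[-0.43, -0.06, 0.58, 0.08], [-0.16, -0.02, 0.22, 0.03], [-0.08, -0.01, 0.11, 0.02], [-0.32, -0.04, 0.43, 0.06]] + [[-0.01,0.02,-0.01,0.03], [0.00,-0.00,0.0,-0.0], [0.01,-0.02,0.01,-0.03], [0.01,-0.02,0.01,-0.03]]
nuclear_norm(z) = 4.88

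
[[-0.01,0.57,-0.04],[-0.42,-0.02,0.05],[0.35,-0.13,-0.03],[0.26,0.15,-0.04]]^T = [[-0.01, -0.42, 0.35, 0.26],  [0.57, -0.02, -0.13, 0.15],  [-0.04, 0.05, -0.03, -0.04]]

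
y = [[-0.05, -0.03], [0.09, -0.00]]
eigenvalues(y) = [(-0.02+0.05j), (-0.02-0.05j)]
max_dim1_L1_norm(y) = 0.09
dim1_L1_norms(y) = [0.08, 0.09]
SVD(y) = [[-0.52, 0.86],  [0.86, 0.52]] @ diag([0.10405124837953328, 0.02594875162046673]) @ [[0.99, 0.15], [0.15, -0.99]]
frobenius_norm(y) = 0.11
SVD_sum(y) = [[-0.05, -0.01], [0.09, 0.01]] + [[0.0, -0.02], [0.0, -0.01]]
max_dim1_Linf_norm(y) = 0.09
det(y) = 0.00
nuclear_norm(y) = 0.13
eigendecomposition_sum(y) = [[-0.02+0.02j, -0.02-0.01j],[0.05+0.02j, -0.00+0.03j]] + [[(-0.02-0.02j), -0.02+0.01j], [(0.05-0.02j), (-0-0.03j)]]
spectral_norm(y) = 0.10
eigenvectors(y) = [[(0.24-0.44j), (0.24+0.44j)], [(-0.87+0j), -0.87-0.00j]]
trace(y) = -0.05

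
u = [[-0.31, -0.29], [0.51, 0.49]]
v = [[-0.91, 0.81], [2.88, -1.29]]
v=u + [[-0.60,1.1], [2.37,-1.78]]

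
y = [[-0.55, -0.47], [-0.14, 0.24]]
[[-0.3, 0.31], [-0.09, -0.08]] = y@[[0.58, -0.18], [-0.03, -0.45]]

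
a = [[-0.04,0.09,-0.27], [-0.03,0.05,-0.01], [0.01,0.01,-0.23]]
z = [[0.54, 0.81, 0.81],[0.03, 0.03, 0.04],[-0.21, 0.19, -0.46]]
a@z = [[0.04,-0.08,0.1],  [-0.01,-0.02,-0.02],  [0.05,-0.04,0.11]]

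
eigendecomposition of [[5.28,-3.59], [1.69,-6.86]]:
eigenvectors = [[0.99,0.3], [0.14,0.96]]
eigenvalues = [4.76, -6.34]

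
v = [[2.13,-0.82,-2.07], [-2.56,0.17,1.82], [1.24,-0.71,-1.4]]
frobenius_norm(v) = 4.84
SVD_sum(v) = [[2.27, -0.60, -1.98], [-2.29, 0.6, 2.0], [1.45, -0.38, -1.26]] + [[-0.14,-0.22,-0.09], [-0.27,-0.43,-0.18], [-0.21,-0.33,-0.14]] + [[0.00, -0.00, 0.00], [0.00, -0.00, 0.0], [-0.0, 0.0, -0.0]]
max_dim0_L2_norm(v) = 3.55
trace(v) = 0.90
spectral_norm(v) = 4.78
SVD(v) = [[-0.64,  -0.38,  -0.67], [0.65,  -0.73,  -0.21], [-0.41,  -0.56,  0.72]] @ diag([4.780351273230546, 0.7341913399580481, 0.0021865163358935538]) @ [[-0.74, 0.19, 0.64],[0.50, 0.80, 0.33],[-0.45, 0.57, -0.69]]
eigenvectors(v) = [[0.65, 0.45, 0.62],[-0.63, -0.57, 0.39],[0.42, 0.69, 0.69]]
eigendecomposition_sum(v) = [[2.43, -0.43, -1.94], [-2.36, 0.42, 1.89], [1.57, -0.28, -1.25]] + [[0.01, 0.00, -0.01], [-0.01, -0.00, 0.01], [0.01, 0.0, -0.01]] + [[-0.30, -0.39, -0.12], [-0.19, -0.25, -0.08], [-0.34, -0.44, -0.14]]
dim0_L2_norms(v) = [3.55, 1.1, 3.09]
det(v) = 0.01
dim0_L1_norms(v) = [5.93, 1.7, 5.29]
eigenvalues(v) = [1.59, -0.01, -0.69]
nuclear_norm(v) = 5.52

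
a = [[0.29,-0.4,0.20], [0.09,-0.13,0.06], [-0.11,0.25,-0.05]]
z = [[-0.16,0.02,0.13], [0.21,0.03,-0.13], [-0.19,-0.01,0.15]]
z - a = [[-0.45,0.42,-0.07], [0.12,0.16,-0.19], [-0.08,-0.26,0.20]]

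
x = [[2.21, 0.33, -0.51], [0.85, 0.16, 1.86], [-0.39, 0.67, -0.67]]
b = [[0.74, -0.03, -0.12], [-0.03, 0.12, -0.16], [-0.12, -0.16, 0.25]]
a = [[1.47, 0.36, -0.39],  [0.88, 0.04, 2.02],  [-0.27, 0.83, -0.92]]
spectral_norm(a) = 2.43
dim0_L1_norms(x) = [3.45, 1.16, 3.04]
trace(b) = 1.11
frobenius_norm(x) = 3.24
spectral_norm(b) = 0.77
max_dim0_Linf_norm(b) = 0.74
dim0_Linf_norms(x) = [2.21, 0.67, 1.86]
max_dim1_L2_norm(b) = 0.75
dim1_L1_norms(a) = [2.22, 2.94, 2.02]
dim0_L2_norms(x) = [2.4, 0.76, 2.04]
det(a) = -2.71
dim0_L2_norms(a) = [1.73, 0.91, 2.25]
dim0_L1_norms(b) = [0.89, 0.31, 0.53]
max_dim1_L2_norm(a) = 2.2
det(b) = 0.00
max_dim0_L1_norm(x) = 3.45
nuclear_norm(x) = 5.14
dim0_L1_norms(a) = [2.62, 1.23, 3.33]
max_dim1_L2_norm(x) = 2.29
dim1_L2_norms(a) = [1.56, 2.2, 1.27]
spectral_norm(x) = 2.46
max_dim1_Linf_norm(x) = 2.21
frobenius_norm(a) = 2.98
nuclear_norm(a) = 4.72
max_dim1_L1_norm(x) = 3.05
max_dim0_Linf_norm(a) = 2.02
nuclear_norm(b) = 1.11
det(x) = -3.36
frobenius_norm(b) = 0.84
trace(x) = 1.70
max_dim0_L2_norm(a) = 2.25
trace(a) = 0.59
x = b + a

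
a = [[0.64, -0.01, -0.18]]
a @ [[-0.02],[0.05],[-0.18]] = [[0.02]]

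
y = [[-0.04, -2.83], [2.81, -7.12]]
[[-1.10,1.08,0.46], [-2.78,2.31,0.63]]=y@[[-0.0, -0.14, -0.18], [0.39, -0.38, -0.16]]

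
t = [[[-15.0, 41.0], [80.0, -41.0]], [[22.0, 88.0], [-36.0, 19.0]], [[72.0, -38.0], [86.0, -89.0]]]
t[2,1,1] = -89.0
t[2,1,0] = 86.0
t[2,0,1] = -38.0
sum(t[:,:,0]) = 209.0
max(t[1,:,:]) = 88.0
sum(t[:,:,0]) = 209.0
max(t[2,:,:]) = 86.0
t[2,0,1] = -38.0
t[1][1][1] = 19.0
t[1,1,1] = 19.0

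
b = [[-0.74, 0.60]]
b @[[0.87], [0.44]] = [[-0.38]]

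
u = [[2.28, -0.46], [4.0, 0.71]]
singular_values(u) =[4.62, 0.75]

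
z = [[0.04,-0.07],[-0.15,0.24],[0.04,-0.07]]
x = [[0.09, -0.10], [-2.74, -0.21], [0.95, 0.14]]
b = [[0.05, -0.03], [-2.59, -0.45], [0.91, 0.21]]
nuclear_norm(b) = 2.85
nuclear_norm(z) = 0.31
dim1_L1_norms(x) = [0.19, 2.95, 1.09]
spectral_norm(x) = 2.91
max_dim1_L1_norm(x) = 2.95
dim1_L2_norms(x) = [0.13, 2.75, 0.96]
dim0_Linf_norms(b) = [2.59, 0.45]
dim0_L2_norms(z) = [0.16, 0.26]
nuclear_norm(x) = 3.04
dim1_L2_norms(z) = [0.08, 0.28, 0.08]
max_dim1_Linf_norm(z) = 0.24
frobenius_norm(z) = 0.31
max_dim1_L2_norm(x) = 2.75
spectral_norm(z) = 0.31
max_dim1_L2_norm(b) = 2.63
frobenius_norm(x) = 2.91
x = z + b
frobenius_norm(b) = 2.79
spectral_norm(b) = 2.79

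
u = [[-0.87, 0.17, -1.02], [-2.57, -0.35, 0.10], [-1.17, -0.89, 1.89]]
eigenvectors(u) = [[0.38,0.19,-0.3],[0.85,-0.92,0.38],[0.36,-0.36,0.88]]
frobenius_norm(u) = 3.78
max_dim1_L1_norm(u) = 3.95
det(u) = -0.61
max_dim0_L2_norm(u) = 2.95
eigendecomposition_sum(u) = [[-0.98, -0.09, -0.30],[-2.19, -0.2, -0.66],[-0.93, -0.08, -0.28]] + [[0.07, -0.05, 0.04], [-0.33, 0.24, -0.21], [-0.13, 0.09, -0.08]] + [[0.04, 0.31, -0.77], [-0.05, -0.39, 0.98], [-0.12, -0.9, 2.25]]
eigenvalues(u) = [-1.45, 0.22, 1.9]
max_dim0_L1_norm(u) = 4.61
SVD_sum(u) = [[-0.33,-0.09,0.13], [-2.18,-0.62,0.88], [-1.76,-0.5,0.71]] + [[-0.55, 0.33, -1.13], [-0.39, 0.23, -0.79], [0.58, -0.35, 1.19]] + [[0.01, -0.07, -0.02], [-0.01, 0.04, 0.01], [0.01, -0.04, -0.01]]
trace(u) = 0.67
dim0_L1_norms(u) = [4.61, 1.41, 3.01]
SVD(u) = [[-0.12,0.62,0.78], [-0.77,0.43,-0.46], [-0.62,-0.65,0.43]] @ diag([3.143425779809334, 2.0992830377226785, 0.09265578427662596]) @ [[0.9, 0.26, -0.36], [-0.42, 0.26, -0.87], [0.13, -0.93, -0.34]]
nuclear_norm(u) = 5.34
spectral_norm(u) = 3.14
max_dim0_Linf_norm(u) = 2.57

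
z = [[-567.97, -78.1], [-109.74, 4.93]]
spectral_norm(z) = 583.42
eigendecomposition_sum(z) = [[-568.44, -75.57], [-106.18, -14.12]] + [[0.47, -2.53], [-3.56, 19.05]]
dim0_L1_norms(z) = [677.71, 83.03]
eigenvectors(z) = [[-0.98, 0.13], [-0.18, -0.99]]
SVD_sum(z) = [[-568.44,  -74.52], [-107.25,  -14.06]] + [[0.47, -3.58], [-2.49, 18.99]]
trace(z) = -563.04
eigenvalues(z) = [-582.56, 19.52]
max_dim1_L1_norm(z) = 646.07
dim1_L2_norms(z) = [573.31, 109.85]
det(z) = -11370.79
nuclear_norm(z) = 602.91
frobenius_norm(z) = 583.74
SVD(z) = [[-0.98,-0.19],  [-0.19,0.98]] @ diag([583.4182424884066, 19.48993924410232]) @ [[0.99, 0.13], [-0.13, 0.99]]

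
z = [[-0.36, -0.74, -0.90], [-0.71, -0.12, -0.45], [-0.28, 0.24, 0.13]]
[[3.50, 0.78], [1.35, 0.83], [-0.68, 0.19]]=z@[[-0.75,-1.36], [-3.19,-1.14], [-0.97,0.61]]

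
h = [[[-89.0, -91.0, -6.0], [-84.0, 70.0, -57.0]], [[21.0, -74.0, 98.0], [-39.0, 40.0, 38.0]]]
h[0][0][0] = -89.0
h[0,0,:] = [-89.0, -91.0, -6.0]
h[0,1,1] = 70.0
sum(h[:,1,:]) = -32.0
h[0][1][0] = -84.0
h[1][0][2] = 98.0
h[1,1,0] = -39.0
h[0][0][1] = -91.0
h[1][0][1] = -74.0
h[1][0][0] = 21.0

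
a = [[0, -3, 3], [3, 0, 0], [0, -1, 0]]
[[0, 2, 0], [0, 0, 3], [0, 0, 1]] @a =[[6, 0, 0], [0, -3, 0], [0, -1, 0]]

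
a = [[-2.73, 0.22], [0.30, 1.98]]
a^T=[[-2.73, 0.3], [0.22, 1.98]]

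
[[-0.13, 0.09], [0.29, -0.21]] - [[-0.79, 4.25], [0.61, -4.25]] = [[0.66, -4.16], [-0.32, 4.04]]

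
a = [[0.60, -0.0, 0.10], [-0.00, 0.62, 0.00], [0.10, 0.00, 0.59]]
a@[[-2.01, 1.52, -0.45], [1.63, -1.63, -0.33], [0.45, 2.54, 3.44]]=[[-1.16, 1.17, 0.07], [1.01, -1.01, -0.20], [0.06, 1.65, 1.98]]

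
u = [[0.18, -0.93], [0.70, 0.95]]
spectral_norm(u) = 1.39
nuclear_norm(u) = 1.98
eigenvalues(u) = [(0.57+0.71j), (0.57-0.71j)]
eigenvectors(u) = [[(0.76+0j), 0.76-0.00j], [-0.31-0.58j, (-0.31+0.58j)]]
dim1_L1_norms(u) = [1.11, 1.65]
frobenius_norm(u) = 1.51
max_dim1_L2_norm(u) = 1.18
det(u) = 0.82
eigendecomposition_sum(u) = [[0.09+0.51j, (-0.47+0.37j)], [0.35-0.28j, 0.48+0.20j]] + [[0.09-0.51j,(-0.47-0.37j)],[(0.35+0.28j),0.48-0.20j]]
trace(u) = 1.13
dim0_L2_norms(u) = [0.72, 1.33]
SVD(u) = [[-0.59,0.81], [0.81,0.59]] @ diag([1.3934988879619432, 0.5898820638473655]) @ [[0.33,0.94], [0.94,-0.33]]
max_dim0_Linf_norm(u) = 0.95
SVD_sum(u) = [[-0.27, -0.77], [0.37, 1.06]] + [[0.45, -0.16],[0.33, -0.11]]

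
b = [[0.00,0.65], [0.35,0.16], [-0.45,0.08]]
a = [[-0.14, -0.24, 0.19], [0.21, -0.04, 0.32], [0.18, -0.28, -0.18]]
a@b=[[-0.17, -0.11], [-0.16, 0.16], [-0.02, 0.06]]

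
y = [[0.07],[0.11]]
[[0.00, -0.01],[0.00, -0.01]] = y@[[0.04,  -0.08]]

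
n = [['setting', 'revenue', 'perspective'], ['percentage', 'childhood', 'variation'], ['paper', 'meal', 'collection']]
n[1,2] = 'variation'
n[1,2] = 'variation'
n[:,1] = ['revenue', 'childhood', 'meal']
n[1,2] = 'variation'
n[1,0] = 'percentage'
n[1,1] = 'childhood'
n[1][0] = 'percentage'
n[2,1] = 'meal'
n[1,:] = ['percentage', 'childhood', 'variation']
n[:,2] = ['perspective', 'variation', 'collection']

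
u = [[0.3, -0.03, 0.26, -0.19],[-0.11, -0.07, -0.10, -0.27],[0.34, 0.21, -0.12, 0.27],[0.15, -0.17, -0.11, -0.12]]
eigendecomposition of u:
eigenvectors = [[0.33-0.01j, 0.33+0.01j, (0.75+0j), 0.22+0.00j], [(0.14-0.35j), 0.14+0.35j, (-0.41+0j), -0.80+0.00j], [-0.76+0.00j, (-0.76-0j), (0.45+0j), 0.18+0.00j], [-0.05-0.41j, (-0.05+0.41j), 0.25+0.00j, (0.53+0j)]]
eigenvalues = [(-0.29+0.25j), (-0.29-0.25j), (0.41+0j), (0.16+0j)]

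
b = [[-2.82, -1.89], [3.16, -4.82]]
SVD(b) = [[0.01,1.00], [1.00,-0.01]] @ diag([5.7636635913362335, 3.394507623486079]) @ [[0.54, -0.84], [-0.84, -0.54]]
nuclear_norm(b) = 9.16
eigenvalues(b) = [(-3.82+2.23j), (-3.82-2.23j)]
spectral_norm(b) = 5.76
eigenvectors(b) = [[0.25+0.56j, (0.25-0.56j)], [(0.79+0j), 0.79-0.00j]]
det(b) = 19.56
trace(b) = -7.64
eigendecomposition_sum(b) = [[(-1.41+1.97j), (-0.95-1.62j)], [1.58+2.71j, -2.41+0.26j]] + [[-1.41-1.97j,(-0.95+1.62j)], [1.58-2.71j,-2.41-0.26j]]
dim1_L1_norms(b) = [4.71, 7.98]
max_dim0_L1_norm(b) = 6.71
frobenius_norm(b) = 6.69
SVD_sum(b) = [[0.03, -0.04], [3.13, -4.84]] + [[-2.85, -1.85], [0.03, 0.02]]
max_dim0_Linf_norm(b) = 4.82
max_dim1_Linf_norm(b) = 4.82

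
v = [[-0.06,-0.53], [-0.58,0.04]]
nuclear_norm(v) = 1.11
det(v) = -0.31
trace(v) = -0.02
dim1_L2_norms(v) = [0.53, 0.58]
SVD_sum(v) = [[-0.13, -0.02], [-0.56, -0.08]] + [[0.07, -0.51], [-0.02, 0.12]]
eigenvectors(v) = [[-0.72,  0.66], [-0.69,  -0.75]]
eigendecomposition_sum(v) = [[-0.31, -0.27], [-0.3, -0.26]] + [[0.25, -0.26], [-0.28, 0.3]]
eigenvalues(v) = [-0.57, 0.55]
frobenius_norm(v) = 0.79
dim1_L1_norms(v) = [0.59, 0.62]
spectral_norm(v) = 0.58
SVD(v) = [[-0.23,-0.97], [-0.97,0.23]] @ diag([0.5841735247936028, 0.5303218767222581]) @ [[0.99, 0.14], [-0.14, 0.99]]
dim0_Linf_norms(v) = [0.58, 0.53]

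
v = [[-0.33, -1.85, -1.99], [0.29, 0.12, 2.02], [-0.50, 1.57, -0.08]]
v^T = [[-0.33, 0.29, -0.5], [-1.85, 0.12, 1.57], [-1.99, 2.02, -0.08]]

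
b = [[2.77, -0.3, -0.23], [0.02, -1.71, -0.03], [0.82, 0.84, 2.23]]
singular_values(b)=[2.96, 2.48, 1.47]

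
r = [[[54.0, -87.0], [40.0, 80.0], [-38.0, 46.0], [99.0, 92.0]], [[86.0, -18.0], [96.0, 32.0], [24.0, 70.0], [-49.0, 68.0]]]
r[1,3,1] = 68.0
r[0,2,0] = -38.0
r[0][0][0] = 54.0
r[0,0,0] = 54.0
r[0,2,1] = 46.0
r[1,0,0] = 86.0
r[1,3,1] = 68.0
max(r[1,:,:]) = 96.0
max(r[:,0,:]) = 86.0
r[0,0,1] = -87.0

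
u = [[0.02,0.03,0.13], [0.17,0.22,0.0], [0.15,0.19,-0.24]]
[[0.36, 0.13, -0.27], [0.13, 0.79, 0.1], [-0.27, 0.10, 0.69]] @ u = [[-0.01, -0.01, 0.11], [0.15, 0.2, -0.01], [0.12, 0.14, -0.2]]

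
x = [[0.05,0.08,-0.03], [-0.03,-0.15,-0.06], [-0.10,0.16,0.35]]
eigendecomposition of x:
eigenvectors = [[-0.13, 0.86, 0.49], [-0.11, -0.32, -0.78], [0.99, 0.40, 0.39]]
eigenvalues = [0.35, 0.01, -0.1]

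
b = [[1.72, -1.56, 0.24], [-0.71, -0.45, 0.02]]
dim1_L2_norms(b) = [2.33, 0.84]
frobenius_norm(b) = 2.48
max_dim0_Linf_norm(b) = 1.72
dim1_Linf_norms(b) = [1.72, 0.71]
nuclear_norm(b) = 3.15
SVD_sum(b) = [[1.78, -1.49, 0.24],[-0.19, 0.16, -0.03]] + [[-0.06, -0.07, 0.00], [-0.52, -0.61, 0.05]]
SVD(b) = [[-0.99, 0.11],[0.11, 0.99]] @ diag([2.346220867458487, 0.8073708200711393]) @ [[-0.76, 0.64, -0.10], [-0.65, -0.76, 0.06]]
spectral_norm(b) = 2.35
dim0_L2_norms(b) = [1.86, 1.62, 0.24]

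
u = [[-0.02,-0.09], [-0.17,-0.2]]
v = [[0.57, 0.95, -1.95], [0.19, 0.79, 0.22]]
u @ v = [[-0.03, -0.09, 0.02],  [-0.13, -0.32, 0.29]]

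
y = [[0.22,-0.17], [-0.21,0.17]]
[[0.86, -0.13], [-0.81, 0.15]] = y@ [[5.69, 2.34], [2.29, 3.79]]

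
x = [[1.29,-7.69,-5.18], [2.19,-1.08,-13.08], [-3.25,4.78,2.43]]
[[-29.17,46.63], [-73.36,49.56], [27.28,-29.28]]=x@[[-5.27, 1.18],[-0.29, -3.65],[4.75, -3.29]]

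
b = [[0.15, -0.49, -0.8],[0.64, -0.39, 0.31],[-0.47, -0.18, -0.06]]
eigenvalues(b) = [(0.61+0j), (-0.45+0.54j), (-0.45-0.54j)]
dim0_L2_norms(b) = [0.81, 0.65, 0.86]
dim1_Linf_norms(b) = [0.8, 0.64, 0.47]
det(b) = 0.30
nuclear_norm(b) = 2.20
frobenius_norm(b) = 1.35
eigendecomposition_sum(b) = [[0.31+0.00j, (-0.08-0j), -0.41-0.00j], [(0.12+0j), (-0.03-0j), -0.16-0.00j], [-0.25+0.00j, (0.06+0j), 0.33+0.00j]] + [[(-0.08+0.16j), -0.21-0.11j, -0.20+0.14j],  [(0.26+0.13j), -0.18+0.33j, 0.23+0.32j],  [-0.11+0.10j, (-0.12-0.15j), -0.19+0.05j]] + [[-0.08-0.16j, -0.21+0.11j, (-0.2-0.14j)], [(0.26-0.13j), (-0.18-0.33j), 0.23-0.32j], [-0.11-0.10j, (-0.12+0.15j), -0.19-0.05j]]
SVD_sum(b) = [[0.17, -0.53, -0.77],[0.02, -0.05, -0.07],[0.01, -0.04, -0.05]] + [[-0.04, 0.01, -0.02], [0.69, -0.22, 0.31], [-0.34, 0.11, -0.15]] + [[0.02,0.03,-0.02], [-0.07,-0.12,0.07], [-0.14,-0.25,0.14]]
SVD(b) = [[0.99, -0.05, -0.1],  [0.09, 0.90, 0.43],  [0.07, -0.44, 0.90]] @ diag([0.9541785174717277, 0.8813697196373753, 0.3605978010218454]) @ [[0.18, -0.56, -0.81], [0.88, -0.28, 0.39], [-0.45, -0.78, 0.44]]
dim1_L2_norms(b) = [0.95, 0.81, 0.51]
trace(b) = -0.30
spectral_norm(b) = 0.95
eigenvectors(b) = [[(-0.74+0j), -0.48j, 0.48j], [(-0.29+0j), -0.78+0.00j, -0.78-0.00j], [(0.6+0j), 0.15-0.37j, 0.15+0.37j]]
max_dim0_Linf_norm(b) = 0.8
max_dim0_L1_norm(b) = 1.26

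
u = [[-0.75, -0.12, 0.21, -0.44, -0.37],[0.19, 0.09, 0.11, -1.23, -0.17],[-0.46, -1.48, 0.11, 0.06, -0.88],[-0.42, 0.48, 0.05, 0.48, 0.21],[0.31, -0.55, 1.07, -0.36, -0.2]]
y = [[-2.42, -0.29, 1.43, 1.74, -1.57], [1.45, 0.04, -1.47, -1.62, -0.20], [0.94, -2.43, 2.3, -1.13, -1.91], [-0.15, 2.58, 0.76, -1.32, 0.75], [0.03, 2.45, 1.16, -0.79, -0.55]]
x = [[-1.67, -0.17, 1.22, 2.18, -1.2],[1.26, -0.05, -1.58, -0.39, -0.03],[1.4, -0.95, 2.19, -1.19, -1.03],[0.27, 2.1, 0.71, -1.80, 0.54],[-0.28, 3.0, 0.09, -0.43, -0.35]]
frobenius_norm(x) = 6.54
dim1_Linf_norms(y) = [2.42, 1.62, 2.43, 2.58, 2.45]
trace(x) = -1.68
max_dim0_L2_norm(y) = 4.32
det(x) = -0.10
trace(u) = -0.27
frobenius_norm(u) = 2.85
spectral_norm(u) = 2.05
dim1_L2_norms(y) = [3.67, 2.63, 4.12, 3.09, 2.88]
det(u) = -0.04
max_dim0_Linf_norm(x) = 3.0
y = x + u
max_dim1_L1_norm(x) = 6.76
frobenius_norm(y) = 7.43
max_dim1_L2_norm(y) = 4.12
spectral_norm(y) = 4.84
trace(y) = -1.95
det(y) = 49.56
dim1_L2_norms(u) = [0.98, 1.26, 1.79, 0.83, 1.31]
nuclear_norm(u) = 5.40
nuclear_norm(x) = 12.35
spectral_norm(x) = 4.23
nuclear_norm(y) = 14.35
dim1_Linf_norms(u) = [0.75, 1.23, 1.48, 0.48, 1.07]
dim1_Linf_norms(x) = [2.18, 1.58, 2.19, 2.1, 3.0]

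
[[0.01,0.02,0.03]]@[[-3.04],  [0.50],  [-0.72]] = [[-0.04]]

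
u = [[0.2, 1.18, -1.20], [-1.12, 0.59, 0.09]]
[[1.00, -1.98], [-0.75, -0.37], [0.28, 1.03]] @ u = [[2.42, 0.01, -1.38], [0.26, -1.10, 0.87], [-1.1, 0.94, -0.24]]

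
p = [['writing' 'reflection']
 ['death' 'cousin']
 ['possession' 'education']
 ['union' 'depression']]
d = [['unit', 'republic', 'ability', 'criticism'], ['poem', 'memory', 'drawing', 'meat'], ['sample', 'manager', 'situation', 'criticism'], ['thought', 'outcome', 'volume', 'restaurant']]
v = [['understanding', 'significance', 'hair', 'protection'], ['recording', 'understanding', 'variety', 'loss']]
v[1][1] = 'understanding'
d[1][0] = 'poem'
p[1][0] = 'death'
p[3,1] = 'depression'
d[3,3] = 'restaurant'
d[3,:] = ['thought', 'outcome', 'volume', 'restaurant']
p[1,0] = 'death'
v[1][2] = 'variety'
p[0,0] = 'writing'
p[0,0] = 'writing'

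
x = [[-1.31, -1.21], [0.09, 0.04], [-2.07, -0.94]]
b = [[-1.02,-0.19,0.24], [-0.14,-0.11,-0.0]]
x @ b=[[1.51, 0.38, -0.31],[-0.10, -0.02, 0.02],[2.24, 0.50, -0.5]]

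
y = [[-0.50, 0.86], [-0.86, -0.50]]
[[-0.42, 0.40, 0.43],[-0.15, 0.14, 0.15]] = y@[[0.34, -0.32, -0.35],[-0.29, 0.28, 0.3]]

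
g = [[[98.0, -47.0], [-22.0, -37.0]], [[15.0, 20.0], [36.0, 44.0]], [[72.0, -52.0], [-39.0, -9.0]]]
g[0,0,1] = -47.0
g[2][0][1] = -52.0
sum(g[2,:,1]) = -61.0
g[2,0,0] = 72.0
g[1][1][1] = 44.0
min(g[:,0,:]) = -52.0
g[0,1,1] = -37.0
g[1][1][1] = 44.0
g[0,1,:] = [-22.0, -37.0]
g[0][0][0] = 98.0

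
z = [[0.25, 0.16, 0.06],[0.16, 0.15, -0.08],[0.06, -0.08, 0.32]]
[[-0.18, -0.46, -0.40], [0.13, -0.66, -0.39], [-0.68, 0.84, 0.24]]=z @ [[-2.83, -5.85, 1.19], [3.54, 4.45, -4.15], [-0.7, 4.85, -0.52]]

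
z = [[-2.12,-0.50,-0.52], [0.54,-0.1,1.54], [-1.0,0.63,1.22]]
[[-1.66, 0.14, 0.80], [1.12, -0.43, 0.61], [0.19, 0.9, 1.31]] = z @ [[0.60, -0.31, -0.54], [0.22, 1.13, 0.08], [0.53, -0.1, 0.59]]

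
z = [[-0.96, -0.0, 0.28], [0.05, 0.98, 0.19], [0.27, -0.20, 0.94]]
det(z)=-0.998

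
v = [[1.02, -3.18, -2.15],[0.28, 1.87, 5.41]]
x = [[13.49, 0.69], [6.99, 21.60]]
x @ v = [[13.95, -41.61, -25.27], [13.18, 18.16, 101.83]]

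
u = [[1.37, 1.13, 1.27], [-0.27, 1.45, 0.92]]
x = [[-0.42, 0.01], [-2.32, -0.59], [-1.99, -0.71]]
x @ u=[[-0.58,-0.46,-0.52], [-3.02,-3.48,-3.49], [-2.53,-3.28,-3.18]]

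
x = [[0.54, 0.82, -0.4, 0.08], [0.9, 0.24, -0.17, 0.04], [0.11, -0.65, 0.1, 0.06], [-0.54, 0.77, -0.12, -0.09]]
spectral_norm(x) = 1.42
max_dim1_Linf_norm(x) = 0.9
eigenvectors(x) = [[(-0.74+0j), 0.16j, 0.00-0.16j, 0.02+0.00j], [(-0.62+0j), (0.28-0.12j), (0.28+0.12j), (0.18+0j)], [0.25+0.00j, 0.53+0.10j, 0.53-0.10j, (0.55+0j)], [(-0.08+0j), (-0.77+0j), (-0.77-0j), (0.82+0j)]]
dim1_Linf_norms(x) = [0.82, 0.9, 0.65, 0.77]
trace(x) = 0.79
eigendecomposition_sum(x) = [[0.68+0.00j, (0.7-0j), (-0.31+0j), (0.04+0j)], [0.57+0.00j, 0.59-0.00j, -0.26+0.00j, (0.04+0j)], [(-0.23-0j), -0.24+0.00j, 0.10-0.00j, -0.01-0.00j], [0.07+0.00j, 0.07-0.00j, -0.03+0.00j, 0j]] + [[(-0.07+0.07j), 0.06-0.08j, (-0.05+0.01j), (0.02+0.01j)], [(0.16+0.07j), (-0.17-0.05j), (0.05+0.07j), 0.00-0.04j], [0.17+0.27j, -0.21-0.25j, 0.15j, (0.04-0.05j)], [(-0.31-0.33j), 0.35+0.30j, (-0.04-0.21j), (-0.04+0.09j)]] + [[(-0.07-0.07j), (0.06+0.08j), (-0.05-0.01j), (0.02-0.01j)], [0.16-0.07j, -0.17+0.05j, 0.05-0.07j, 0.04j], [0.17-0.27j, (-0.21+0.25j), 0.00-0.15j, 0.04+0.05j], [(-0.31+0.33j), (0.35-0.3j), (-0.04+0.21j), -0.04-0.09j]] + [[0j, -0.00-0.00j, -0.00+0.00j, (-0-0j)], [0j, (-0-0j), (-0+0j), (-0-0j)], [0.00+0.00j, -0.00-0.00j, -0.01+0.00j, -0.01-0.00j], [0.00+0.00j, (-0.01-0j), -0.01+0.00j, (-0.01-0j)]]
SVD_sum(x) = [[0.42, 0.90, -0.33, 0.02], [0.25, 0.53, -0.20, 0.01], [-0.22, -0.47, 0.17, -0.01], [0.19, 0.42, -0.15, 0.01]] + [[0.14, -0.07, -0.01, 0.02], [0.64, -0.31, -0.03, 0.07], [0.34, -0.16, -0.01, 0.04], [-0.73, 0.35, 0.03, -0.08]] + [[-0.02, -0.02, -0.06, 0.05],  [0.01, 0.01, 0.05, -0.04],  [-0.01, -0.01, -0.05, 0.04],  [0.0, 0.00, 0.01, -0.01]] + [[0.00,  0.00,  0.0,  0.0],[-0.00,  -0.0,  -0.0,  -0.0],[-0.0,  -0.0,  -0.01,  -0.01],[-0.00,  -0.00,  -0.00,  -0.01]]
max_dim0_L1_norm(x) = 2.48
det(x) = -0.00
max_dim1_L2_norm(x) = 1.06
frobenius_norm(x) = 1.84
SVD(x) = [[-0.74,-0.13,-0.64,-0.16], [-0.44,-0.62,0.54,0.38], [0.39,-0.33,-0.54,0.67], [-0.34,0.70,0.09,0.61]] @ diag([1.420135622812807, 1.1620222680143675, 0.12805218324206266, 0.01488958776351579]) @ [[-0.40, -0.86, 0.32, -0.02], [-0.9, 0.43, 0.04, -0.10], [0.19, 0.21, 0.78, -0.55], [-0.01, -0.18, -0.53, -0.83]]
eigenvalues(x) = [(1.38+0j), (-0.29+0.25j), (-0.29-0.25j), (-0.02+0j)]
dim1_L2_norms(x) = [1.06, 0.95, 0.67, 0.95]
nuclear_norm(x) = 2.73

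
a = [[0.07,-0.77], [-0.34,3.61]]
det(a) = -0.01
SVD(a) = [[-0.21, 0.98], [0.98, 0.21]] @ diag([3.7074916015387327, 0.0024544897138062856]) @ [[-0.09, 1.0],[-1.0, -0.09]]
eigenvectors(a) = [[-1.0, 0.21], [-0.09, -0.98]]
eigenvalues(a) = [-0.0, 3.68]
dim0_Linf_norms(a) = [0.34, 3.61]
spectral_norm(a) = 3.71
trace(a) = 3.68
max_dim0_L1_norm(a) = 4.38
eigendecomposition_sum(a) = [[-0.00, -0.00], [-0.0, -0.00]] + [[0.07,  -0.77], [-0.34,  3.61]]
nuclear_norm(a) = 3.71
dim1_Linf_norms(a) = [0.77, 3.61]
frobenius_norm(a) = 3.71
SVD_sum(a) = [[0.07, -0.77], [-0.34, 3.61]] + [[-0.00, -0.0], [-0.00, -0.0]]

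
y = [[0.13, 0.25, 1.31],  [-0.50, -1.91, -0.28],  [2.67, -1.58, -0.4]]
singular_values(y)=[3.22, 1.93, 1.21]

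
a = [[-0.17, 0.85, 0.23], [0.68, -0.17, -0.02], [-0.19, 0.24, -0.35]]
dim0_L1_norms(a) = [1.04, 1.26, 0.6]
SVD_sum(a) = [[-0.44, 0.70, 0.09],[0.27, -0.42, -0.05],[-0.14, 0.22, 0.03]] + [[0.27, 0.16, 0.12], [0.38, 0.22, 0.16], [-0.14, -0.08, -0.06]] + [[-0.01, -0.01, 0.02], [0.03, 0.04, -0.13], [0.08, 0.09, -0.32]]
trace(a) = -0.69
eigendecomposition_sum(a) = [[0.29, 0.34, 0.06], [0.26, 0.3, 0.06], [0.01, 0.01, 0.0]] + [[-0.5, 0.56, 0.27], [0.51, -0.57, -0.27], [-0.46, 0.51, 0.25]] + [[0.05, -0.05, -0.1], [-0.09, 0.09, 0.2], [0.27, -0.28, -0.60]]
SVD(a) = [[-0.83, -0.56, -0.07],[0.50, -0.78, 0.38],[-0.26, 0.28, 0.92]] @ diag([1.0071598290664574, 0.5994014918090991, 0.37221892796021366]) @ [[0.53, -0.84, -0.11], [-0.81, -0.46, -0.35], [0.25, 0.27, -0.93]]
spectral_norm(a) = 1.01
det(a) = 0.22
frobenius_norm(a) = 1.23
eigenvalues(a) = [0.59, -0.82, -0.46]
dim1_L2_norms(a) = [0.9, 0.7, 0.46]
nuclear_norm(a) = 1.98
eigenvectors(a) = [[0.75, 0.59, 0.16],[0.66, -0.6, -0.31],[0.02, 0.54, 0.94]]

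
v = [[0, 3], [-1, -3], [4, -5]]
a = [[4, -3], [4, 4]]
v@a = [[12, 12], [-16, -9], [-4, -32]]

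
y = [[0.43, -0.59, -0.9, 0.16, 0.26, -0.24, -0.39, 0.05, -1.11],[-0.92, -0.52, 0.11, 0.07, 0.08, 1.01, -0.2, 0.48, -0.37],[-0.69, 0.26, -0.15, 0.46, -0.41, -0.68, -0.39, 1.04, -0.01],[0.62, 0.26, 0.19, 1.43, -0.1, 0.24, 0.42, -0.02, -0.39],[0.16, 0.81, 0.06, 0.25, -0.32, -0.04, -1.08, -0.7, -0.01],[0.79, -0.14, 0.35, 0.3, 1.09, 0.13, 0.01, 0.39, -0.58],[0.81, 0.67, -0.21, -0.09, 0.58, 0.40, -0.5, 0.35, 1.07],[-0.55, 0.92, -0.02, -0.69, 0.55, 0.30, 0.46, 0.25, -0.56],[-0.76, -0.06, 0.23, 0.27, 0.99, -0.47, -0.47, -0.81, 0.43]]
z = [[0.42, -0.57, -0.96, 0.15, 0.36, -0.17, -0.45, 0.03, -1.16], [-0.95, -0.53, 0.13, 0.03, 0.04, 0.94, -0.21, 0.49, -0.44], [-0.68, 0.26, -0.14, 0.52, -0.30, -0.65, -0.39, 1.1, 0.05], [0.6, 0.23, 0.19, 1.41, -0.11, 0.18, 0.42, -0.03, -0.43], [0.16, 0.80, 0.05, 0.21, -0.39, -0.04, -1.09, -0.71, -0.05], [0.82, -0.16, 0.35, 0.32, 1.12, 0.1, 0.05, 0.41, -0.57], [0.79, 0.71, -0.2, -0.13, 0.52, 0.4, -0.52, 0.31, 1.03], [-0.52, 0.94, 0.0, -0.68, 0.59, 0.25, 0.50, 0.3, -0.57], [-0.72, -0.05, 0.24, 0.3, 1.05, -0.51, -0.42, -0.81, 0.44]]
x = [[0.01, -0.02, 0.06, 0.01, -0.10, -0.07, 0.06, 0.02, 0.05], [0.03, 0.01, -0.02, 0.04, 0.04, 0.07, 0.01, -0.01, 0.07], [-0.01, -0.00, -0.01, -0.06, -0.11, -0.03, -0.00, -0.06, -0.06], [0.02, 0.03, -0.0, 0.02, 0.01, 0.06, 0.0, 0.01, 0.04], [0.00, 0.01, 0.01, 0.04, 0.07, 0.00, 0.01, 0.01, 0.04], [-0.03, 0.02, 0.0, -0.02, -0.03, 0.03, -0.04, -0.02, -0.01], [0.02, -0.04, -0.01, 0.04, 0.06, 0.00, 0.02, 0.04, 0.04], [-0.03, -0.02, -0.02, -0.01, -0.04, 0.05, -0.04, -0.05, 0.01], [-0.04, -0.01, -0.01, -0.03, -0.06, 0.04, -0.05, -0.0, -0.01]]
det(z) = 43.80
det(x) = 0.00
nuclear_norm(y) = 14.35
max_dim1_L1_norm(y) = 4.68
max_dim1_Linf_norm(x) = 0.11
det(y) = 40.76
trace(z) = 1.09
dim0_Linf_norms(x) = [0.04, 0.04, 0.06, 0.06, 0.11, 0.07, 0.06, 0.06, 0.07]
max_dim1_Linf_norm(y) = 1.43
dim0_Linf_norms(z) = [0.95, 0.94, 0.96, 1.41, 1.12, 0.94, 1.09, 1.1, 1.16]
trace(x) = 0.09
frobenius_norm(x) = 0.34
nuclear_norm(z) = 14.49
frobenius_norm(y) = 4.98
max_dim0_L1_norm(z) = 5.66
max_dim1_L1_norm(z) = 4.61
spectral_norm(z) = 2.25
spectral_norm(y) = 2.22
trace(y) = 1.18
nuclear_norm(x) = 0.73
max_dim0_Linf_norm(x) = 0.11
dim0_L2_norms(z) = [2.0, 1.67, 1.1, 1.73, 1.83, 1.36, 1.57, 1.72, 1.91]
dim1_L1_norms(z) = [4.27, 3.76, 4.09, 3.6, 3.5, 3.9, 4.61, 4.35, 4.54]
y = z + x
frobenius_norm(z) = 5.03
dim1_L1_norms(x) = [0.4, 0.3, 0.34, 0.19, 0.19, 0.2, 0.27, 0.27, 0.25]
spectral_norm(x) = 0.24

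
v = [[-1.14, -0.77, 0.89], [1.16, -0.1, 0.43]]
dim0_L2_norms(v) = [1.63, 0.78, 0.99]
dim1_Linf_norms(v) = [1.14, 1.16]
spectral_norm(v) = 1.77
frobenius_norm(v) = 2.06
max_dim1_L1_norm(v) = 2.8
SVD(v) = [[-0.88, 0.47], [0.47, 0.88]] @ diag([1.7741700074581233, 1.0379888172018248]) @ [[0.88, 0.36, -0.33], [0.47, -0.44, 0.77]]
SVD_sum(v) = [[-1.37, -0.56, 0.51], [0.73, 0.30, -0.27]] + [[0.23, -0.21, 0.38],[0.43, -0.40, 0.70]]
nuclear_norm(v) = 2.81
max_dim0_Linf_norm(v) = 1.16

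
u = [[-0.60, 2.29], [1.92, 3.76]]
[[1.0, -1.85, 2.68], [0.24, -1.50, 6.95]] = u@[[-0.48,0.53,0.88], [0.31,-0.67,1.40]]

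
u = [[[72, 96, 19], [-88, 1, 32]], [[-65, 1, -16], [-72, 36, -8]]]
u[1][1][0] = -72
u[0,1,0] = -88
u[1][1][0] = -72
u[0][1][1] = 1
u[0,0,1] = 96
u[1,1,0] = -72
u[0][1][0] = -88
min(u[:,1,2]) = -8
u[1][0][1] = 1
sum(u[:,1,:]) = -99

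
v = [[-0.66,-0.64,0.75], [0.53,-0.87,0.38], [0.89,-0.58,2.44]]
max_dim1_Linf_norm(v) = 2.44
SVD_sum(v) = [[0.2, -0.23, 0.63], [0.22, -0.26, 0.7], [0.75, -0.87, 2.38]] + [[-0.85, -0.44, 0.11], [0.02, 0.01, -0.00], [0.22, 0.11, -0.03]] + [[-0.01, 0.03, 0.01],[0.28, -0.63, -0.32],[-0.08, 0.18, 0.09]]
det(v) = 2.22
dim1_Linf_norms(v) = [0.75, 0.87, 2.44]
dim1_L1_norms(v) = [2.05, 1.78, 3.91]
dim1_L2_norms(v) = [1.19, 1.09, 2.66]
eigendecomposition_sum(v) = [[0.12+0.00j,(-0.11+0j),(0.51+0j)], [(0.09+0j),(-0.08+0j),0.36+0.00j], [(0.6+0j),(-0.54+0j),(2.49+0j)]] + [[(-0.39+0.21j), -0.26-0.43j, 0.12+0.02j], [(0.22+0.36j), -0.40+0.28j, 0.01-0.11j], [(0.14+0.03j), -0.02+0.16j, (-0.03-0.03j)]] + [[(-0.39-0.21j), (-0.26+0.43j), 0.12-0.02j], [(0.22-0.36j), (-0.4-0.28j), (0.01+0.11j)], [0.14-0.03j, -0.02-0.16j, -0.03+0.03j]]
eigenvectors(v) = [[(0.2+0j), (-0.7+0j), -0.70-0.00j], [0.14+0.00j, (0.04+0.67j), (0.04-0.67j)], [0.97+0.00j, (0.18+0.14j), (0.18-0.14j)]]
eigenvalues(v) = [(2.54+0j), (-0.81+0.46j), (-0.81-0.46j)]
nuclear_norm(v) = 4.62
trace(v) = 0.91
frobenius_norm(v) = 3.11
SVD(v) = [[0.25, -0.97, 0.04], [0.27, 0.03, -0.96], [0.93, 0.25, 0.27]] @ diag([2.840795719132339, 0.9905352831971342, 0.7878575600328669]) @ [[0.29, -0.33, 0.90], [0.88, 0.46, -0.11], [-0.37, 0.83, 0.42]]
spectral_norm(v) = 2.84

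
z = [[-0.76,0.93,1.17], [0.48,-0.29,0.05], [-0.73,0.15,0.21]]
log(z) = [[(-1.45+1.65j), 0.70-2.80j, 2.06-1.89j], [0.00-1.95j, 1.12+3.30j, 1.76+2.23j], [(-1+1.58j), -1.49-2.68j, -1.10-1.81j]]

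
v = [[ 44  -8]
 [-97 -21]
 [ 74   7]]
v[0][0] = 44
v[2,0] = 74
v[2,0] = 74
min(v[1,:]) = -97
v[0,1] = -8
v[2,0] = 74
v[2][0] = 74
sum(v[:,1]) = -22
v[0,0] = 44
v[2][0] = 74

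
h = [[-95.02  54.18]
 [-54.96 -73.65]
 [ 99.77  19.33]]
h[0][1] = 54.18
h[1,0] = -54.96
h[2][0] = 99.77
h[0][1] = 54.18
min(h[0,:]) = -95.02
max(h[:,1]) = 54.18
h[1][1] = -73.65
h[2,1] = 19.33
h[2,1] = 19.33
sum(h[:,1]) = -0.14000000000000767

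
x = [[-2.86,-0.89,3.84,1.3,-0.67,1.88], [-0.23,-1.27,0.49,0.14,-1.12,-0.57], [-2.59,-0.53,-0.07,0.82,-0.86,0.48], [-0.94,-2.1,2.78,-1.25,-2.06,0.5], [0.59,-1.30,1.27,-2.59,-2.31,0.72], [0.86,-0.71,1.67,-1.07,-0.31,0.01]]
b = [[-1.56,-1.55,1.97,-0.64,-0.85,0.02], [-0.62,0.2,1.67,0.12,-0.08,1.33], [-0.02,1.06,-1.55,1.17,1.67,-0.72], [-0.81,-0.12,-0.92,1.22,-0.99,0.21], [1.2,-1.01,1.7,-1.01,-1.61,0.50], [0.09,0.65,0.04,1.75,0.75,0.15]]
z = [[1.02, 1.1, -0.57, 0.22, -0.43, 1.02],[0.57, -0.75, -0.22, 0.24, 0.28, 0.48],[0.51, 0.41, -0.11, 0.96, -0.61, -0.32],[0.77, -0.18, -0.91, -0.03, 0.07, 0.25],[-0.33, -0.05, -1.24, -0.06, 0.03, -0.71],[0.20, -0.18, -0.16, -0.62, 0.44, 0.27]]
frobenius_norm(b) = 6.35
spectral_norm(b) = 5.06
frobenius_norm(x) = 9.06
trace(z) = 0.43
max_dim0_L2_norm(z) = 1.67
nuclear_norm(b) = 12.41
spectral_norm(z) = 2.24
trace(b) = -3.15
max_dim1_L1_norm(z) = 4.36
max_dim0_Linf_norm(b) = 1.97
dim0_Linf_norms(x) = [2.86, 2.1, 3.84, 2.59, 2.31, 1.88]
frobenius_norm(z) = 3.38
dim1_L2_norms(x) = [5.42, 1.87, 2.94, 4.37, 4.03, 2.3]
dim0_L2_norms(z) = [1.54, 1.42, 1.67, 1.19, 0.91, 1.42]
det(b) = 0.00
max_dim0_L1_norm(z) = 3.4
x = z @ b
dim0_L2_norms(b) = [2.22, 2.24, 3.58, 2.71, 2.77, 1.61]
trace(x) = -7.75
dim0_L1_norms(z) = [3.4, 2.67, 3.21, 2.13, 1.86, 3.05]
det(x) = 0.07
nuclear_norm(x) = 16.24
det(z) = 0.15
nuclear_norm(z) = 6.91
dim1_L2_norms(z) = [1.96, 1.14, 1.36, 1.23, 1.47, 0.87]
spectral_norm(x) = 7.15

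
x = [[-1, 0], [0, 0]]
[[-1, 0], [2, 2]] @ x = [[1, 0], [-2, 0]]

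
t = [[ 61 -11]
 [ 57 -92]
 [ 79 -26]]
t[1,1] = -92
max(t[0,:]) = 61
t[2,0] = 79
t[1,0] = 57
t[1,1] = -92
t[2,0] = 79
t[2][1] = -26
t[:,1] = [-11, -92, -26]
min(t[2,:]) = -26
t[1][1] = -92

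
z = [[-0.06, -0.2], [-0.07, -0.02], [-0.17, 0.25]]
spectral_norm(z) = 0.34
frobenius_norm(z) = 0.37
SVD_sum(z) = [[0.06, -0.15],[-0.0, 0.01],[-0.10, 0.27]] + [[-0.12,  -0.05],  [-0.07,  -0.03],  [-0.07,  -0.02]]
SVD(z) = [[-0.49, 0.78],[0.02, 0.45],[0.87, 0.43]] @ diag([0.33758057361750965, 0.16229404276212098]) @ [[-0.36,0.93], [-0.93,-0.36]]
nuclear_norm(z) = 0.50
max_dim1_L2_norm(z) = 0.3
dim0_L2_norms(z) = [0.19, 0.32]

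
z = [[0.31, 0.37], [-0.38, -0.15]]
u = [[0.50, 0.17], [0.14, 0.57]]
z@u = [[0.21, 0.26], [-0.21, -0.15]]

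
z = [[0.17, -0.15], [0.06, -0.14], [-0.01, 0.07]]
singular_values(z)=[0.27, 0.07]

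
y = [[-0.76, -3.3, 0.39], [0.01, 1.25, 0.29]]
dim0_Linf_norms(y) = [0.76, 3.3, 0.39]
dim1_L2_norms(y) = [3.41, 1.28]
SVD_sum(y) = [[-0.68, -3.33, 0.26],[0.24, 1.17, -0.09]] + [[-0.08, 0.03, 0.13], [-0.23, 0.08, 0.38]]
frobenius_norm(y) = 3.64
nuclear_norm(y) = 4.09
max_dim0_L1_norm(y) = 4.55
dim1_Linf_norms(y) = [3.3, 1.25]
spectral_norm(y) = 3.61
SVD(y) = [[-0.94,0.33],[0.33,0.94]] @ diag([3.6108181572165097, 0.4779040024058945]) @ [[0.2, 0.98, -0.08], [-0.51, 0.17, 0.84]]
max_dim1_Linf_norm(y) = 3.3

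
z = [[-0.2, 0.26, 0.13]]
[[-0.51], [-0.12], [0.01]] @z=[[0.1, -0.13, -0.07], [0.02, -0.03, -0.02], [-0.0, 0.0, 0.00]]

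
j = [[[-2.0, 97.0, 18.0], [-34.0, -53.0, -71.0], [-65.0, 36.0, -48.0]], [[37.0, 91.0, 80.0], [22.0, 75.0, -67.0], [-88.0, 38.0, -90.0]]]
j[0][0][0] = -2.0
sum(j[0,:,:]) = -122.0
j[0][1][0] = -34.0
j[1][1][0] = 22.0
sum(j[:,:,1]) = 284.0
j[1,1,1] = 75.0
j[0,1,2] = -71.0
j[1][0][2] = 80.0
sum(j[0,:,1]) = 80.0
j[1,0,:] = [37.0, 91.0, 80.0]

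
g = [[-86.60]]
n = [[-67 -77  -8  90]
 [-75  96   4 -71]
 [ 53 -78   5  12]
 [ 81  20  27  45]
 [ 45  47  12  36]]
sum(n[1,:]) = -46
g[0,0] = -86.6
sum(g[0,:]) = -86.6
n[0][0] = -67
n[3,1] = 20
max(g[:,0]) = -86.6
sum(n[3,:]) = 173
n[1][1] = 96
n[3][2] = 27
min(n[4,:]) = 12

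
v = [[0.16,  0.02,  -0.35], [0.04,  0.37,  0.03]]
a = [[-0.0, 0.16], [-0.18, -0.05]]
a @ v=[[0.01, 0.06, 0.0], [-0.03, -0.02, 0.06]]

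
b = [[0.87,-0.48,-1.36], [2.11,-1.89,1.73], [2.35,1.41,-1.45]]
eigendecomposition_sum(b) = [[(0.43+0.95j), -0.34+0.13j, (-0.58+0.05j)], [(1.08-0.23j), (0.06+0.38j), (-0.08+0.62j)], [1.16-0.21j, (0.05+0.41j), (-0.1+0.65j)]] + [[(0.43-0.95j), (-0.34-0.13j), -0.58-0.05j],[(1.08+0.23j), (0.06-0.38j), -0.08-0.62j],[(1.16+0.21j), 0.05-0.41j, -0.10-0.65j]] + [[(0.01-0j), (0.2-0j), -0.19+0.00j], [-0.06+0.00j, (-2+0j), 1.89-0.00j], [(0.04-0j), (1.31-0j), -1.24+0.00j]]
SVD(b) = [[0.16, -0.35, 0.92], [-0.86, -0.51, -0.05], [0.49, -0.79, -0.38]] @ diag([3.326826741568696, 3.3094074564010145, 1.2029738646790196]) @ [[-0.16, 0.67, -0.72], [-0.98, 0.01, 0.22], [-0.15, -0.74, -0.65]]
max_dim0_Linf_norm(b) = 2.35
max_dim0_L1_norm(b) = 5.33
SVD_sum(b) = [[-0.08, 0.35, -0.38], [0.45, -1.92, 2.07], [-0.26, 1.09, -1.17]] + [[1.12, -0.01, -0.25], [1.65, -0.01, -0.37], [2.54, -0.02, -0.57]] + [[-0.17,  -0.82,  -0.73],[0.01,  0.04,  0.04],[0.07,  0.34,  0.30]]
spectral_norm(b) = 3.33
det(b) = -13.24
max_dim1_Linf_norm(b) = 2.35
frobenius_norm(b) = 4.84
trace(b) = -2.47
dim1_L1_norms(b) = [2.71, 5.73, 5.21]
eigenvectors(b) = [[(0.13+0.53j), 0.13-0.53j, (0.08+0j)], [(0.58-0.01j), (0.58+0.01j), -0.83+0.00j], [(0.61+0j), (0.61-0j), 0.55+0.00j]]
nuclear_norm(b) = 7.84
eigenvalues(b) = [(0.38+1.99j), (0.38-1.99j), (-3.24+0j)]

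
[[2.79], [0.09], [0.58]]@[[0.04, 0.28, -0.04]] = [[0.11, 0.78, -0.11], [0.00, 0.03, -0.0], [0.02, 0.16, -0.02]]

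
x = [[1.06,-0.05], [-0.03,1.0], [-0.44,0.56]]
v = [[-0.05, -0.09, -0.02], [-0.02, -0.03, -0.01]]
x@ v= [[-0.05, -0.09, -0.02], [-0.02, -0.03, -0.01], [0.01, 0.02, 0.00]]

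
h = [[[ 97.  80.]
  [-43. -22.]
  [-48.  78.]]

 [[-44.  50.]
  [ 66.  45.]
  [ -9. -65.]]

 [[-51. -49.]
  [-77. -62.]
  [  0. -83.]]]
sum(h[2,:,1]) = -194.0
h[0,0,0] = 97.0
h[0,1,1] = -22.0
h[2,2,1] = -83.0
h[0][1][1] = -22.0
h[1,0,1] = 50.0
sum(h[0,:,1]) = 136.0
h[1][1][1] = 45.0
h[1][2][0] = -9.0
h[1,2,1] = -65.0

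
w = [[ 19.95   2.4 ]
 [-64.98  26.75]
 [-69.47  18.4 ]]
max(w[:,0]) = 19.95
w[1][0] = -64.98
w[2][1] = 18.4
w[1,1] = 26.75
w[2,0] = -69.47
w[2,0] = -69.47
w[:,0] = [19.95, -64.98, -69.47]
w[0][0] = 19.95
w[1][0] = -64.98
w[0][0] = 19.95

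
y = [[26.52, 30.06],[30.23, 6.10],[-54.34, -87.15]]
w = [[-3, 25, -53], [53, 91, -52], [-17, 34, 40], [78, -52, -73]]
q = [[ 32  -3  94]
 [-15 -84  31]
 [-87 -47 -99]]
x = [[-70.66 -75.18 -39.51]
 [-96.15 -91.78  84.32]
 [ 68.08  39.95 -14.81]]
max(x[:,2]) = 84.32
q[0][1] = -3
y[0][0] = 26.52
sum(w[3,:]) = -47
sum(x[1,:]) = -103.61000000000001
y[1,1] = 6.1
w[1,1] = 91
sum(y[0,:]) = 56.58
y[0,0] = 26.52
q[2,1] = -47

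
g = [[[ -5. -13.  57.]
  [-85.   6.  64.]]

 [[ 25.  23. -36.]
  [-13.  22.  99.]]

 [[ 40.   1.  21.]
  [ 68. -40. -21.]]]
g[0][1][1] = 6.0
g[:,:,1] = [[-13.0, 6.0], [23.0, 22.0], [1.0, -40.0]]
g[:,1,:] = [[-85.0, 6.0, 64.0], [-13.0, 22.0, 99.0], [68.0, -40.0, -21.0]]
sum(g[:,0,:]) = 113.0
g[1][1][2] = 99.0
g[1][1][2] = 99.0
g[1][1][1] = 22.0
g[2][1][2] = -21.0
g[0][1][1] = 6.0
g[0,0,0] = -5.0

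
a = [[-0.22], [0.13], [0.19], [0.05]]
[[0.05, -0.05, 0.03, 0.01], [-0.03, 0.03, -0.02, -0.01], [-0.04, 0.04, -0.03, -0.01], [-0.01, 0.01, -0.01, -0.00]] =a@[[-0.21, 0.22, -0.14, -0.04]]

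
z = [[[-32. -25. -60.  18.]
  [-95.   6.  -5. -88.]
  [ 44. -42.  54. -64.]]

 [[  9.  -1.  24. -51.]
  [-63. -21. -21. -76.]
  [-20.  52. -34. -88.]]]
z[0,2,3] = -64.0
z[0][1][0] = -95.0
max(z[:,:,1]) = 52.0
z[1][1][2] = -21.0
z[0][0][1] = -25.0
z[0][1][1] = 6.0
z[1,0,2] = 24.0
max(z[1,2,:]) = 52.0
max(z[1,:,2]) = 24.0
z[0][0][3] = 18.0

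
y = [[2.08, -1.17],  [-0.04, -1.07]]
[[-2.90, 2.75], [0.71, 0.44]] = y @ [[-1.73, 1.07], [-0.6, -0.45]]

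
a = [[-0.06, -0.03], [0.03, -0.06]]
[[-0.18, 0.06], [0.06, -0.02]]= a@ [[2.82, -0.94], [0.36, -0.12]]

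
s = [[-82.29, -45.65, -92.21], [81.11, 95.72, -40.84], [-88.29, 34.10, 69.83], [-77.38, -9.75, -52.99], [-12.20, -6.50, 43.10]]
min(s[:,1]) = -45.65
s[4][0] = -12.2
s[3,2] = -52.99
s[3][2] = -52.99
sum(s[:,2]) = -73.11000000000001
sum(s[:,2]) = -73.11000000000001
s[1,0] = 81.11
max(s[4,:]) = 43.1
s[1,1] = 95.72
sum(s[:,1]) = 67.92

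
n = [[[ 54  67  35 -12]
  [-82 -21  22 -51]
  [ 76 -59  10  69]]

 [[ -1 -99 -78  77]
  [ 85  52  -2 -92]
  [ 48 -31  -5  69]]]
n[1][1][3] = -92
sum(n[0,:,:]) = 108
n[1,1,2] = -2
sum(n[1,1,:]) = 43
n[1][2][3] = 69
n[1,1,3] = -92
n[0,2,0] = 76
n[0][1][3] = -51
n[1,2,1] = -31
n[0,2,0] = 76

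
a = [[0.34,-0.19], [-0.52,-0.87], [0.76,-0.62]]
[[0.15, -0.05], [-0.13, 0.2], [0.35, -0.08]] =a @ [[0.39, -0.2], [-0.08, -0.11]]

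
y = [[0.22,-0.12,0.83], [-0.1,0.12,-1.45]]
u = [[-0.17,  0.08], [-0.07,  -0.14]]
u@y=[[-0.05, 0.03, -0.26], [-0.0, -0.01, 0.14]]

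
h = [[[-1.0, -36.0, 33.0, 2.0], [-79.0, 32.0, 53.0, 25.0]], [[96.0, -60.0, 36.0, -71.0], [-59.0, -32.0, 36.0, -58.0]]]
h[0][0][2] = 33.0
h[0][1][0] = -79.0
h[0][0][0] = -1.0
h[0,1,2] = 53.0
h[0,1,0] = -79.0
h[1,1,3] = -58.0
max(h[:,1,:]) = 53.0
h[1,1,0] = -59.0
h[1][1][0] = -59.0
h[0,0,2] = 33.0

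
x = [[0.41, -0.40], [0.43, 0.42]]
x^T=[[0.41, 0.43], [-0.4, 0.42]]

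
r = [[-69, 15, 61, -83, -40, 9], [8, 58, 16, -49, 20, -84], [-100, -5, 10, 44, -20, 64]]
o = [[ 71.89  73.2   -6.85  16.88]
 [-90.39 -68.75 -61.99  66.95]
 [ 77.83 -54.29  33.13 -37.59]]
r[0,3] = -83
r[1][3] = -49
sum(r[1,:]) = -31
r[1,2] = 16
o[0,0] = 71.89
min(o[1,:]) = -90.39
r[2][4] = -20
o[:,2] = [-6.85, -61.99, 33.13]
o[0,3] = 16.88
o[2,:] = [77.83, -54.29, 33.13, -37.59]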